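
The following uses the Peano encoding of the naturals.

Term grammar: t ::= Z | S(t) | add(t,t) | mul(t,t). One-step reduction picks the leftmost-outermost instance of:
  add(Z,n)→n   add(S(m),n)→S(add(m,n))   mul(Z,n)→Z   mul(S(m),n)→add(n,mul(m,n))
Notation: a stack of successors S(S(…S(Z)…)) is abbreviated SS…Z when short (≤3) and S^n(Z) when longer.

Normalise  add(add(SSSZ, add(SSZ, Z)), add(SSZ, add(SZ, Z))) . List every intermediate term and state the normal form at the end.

Answer: normal form = S^8(Z)  (in 18 steps)

Reduction:
  start: add(add(SSSZ, add(SSZ, Z)), add(SSZ, add(SZ, Z)))
  →1  add(S(add(SSZ, add(SSZ, Z))), add(SSZ, add(SZ, Z)))
  →2  S(add(add(SSZ, add(SSZ, Z)), add(SSZ, add(SZ, Z))))
  →3  S(add(S(add(SZ, add(SSZ, Z))), add(SSZ, add(SZ, Z))))
  →4  S(S(add(add(SZ, add(SSZ, Z)), add(SSZ, add(SZ, Z)))))
  →5  S(S(add(S(add(Z, add(SSZ, Z))), add(SSZ, add(SZ, Z)))))
  →6  S(S(S(add(add(Z, add(SSZ, Z)), add(SSZ, add(SZ, Z))))))
  →7  S(S(S(add(add(SSZ, Z), add(SSZ, add(SZ, Z))))))
  →8  S(S(S(add(S(add(SZ, Z)), add(SSZ, add(SZ, Z))))))
  →9  S(S(S(S(add(add(SZ, Z), add(SSZ, add(SZ, Z)))))))
  →10  S(S(S(S(add(S(add(Z, Z)), add(SSZ, add(SZ, Z)))))))
  →11  S(S(S(S(S(add(add(Z, Z), add(SSZ, add(SZ, Z))))))))
  →12  S(S(S(S(S(add(Z, add(SSZ, add(SZ, Z))))))))
  →13  S(S(S(S(S(add(SSZ, add(SZ, Z)))))))
  →14  S(S(S(S(S(S(add(SZ, add(SZ, Z))))))))
  →15  S(S(S(S(S(S(S(add(Z, add(SZ, Z)))))))))
  →16  S(S(S(S(S(S(S(add(SZ, Z))))))))
  →17  S(S(S(S(S(S(S(S(add(Z, Z)))))))))
  →18  S^8(Z)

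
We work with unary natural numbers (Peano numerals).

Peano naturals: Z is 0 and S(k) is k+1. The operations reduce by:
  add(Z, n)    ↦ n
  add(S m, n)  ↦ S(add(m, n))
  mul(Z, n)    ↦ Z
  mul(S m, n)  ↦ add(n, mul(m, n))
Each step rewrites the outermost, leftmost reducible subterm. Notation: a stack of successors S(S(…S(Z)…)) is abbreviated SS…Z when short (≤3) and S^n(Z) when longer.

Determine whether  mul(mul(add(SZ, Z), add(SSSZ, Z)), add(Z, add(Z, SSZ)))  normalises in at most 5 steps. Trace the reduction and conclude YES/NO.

Answer: NO — after 5 steps the term is add(add(Z, add(Z, SSZ)), mul(add(add(SSZ, Z), mul(add(Z, Z), add(SSSZ, Z))), add(Z, add(Z, SSZ)))), not yet normal

Reduction:
  start: mul(mul(add(SZ, Z), add(SSSZ, Z)), add(Z, add(Z, SSZ)))
  →1  mul(mul(S(add(Z, Z)), add(SSSZ, Z)), add(Z, add(Z, SSZ)))
  →2  mul(add(add(SSSZ, Z), mul(add(Z, Z), add(SSSZ, Z))), add(Z, add(Z, SSZ)))
  →3  mul(add(S(add(SSZ, Z)), mul(add(Z, Z), add(SSSZ, Z))), add(Z, add(Z, SSZ)))
  →4  mul(S(add(add(SSZ, Z), mul(add(Z, Z), add(SSSZ, Z)))), add(Z, add(Z, SSZ)))
  →5  add(add(Z, add(Z, SSZ)), mul(add(add(SSZ, Z), mul(add(Z, Z), add(SSSZ, Z))), add(Z, add(Z, SSZ))))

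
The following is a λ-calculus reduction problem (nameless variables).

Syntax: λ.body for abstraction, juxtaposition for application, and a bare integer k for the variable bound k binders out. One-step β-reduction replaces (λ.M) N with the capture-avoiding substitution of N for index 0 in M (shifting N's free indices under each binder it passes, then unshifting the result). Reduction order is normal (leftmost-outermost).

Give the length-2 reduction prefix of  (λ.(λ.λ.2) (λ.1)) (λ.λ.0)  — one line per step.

  start: (λ.(λ.λ.2) (λ.1)) (λ.λ.0)
  [1] (λ.λ.λ.λ.0) (λ.λ.λ.0)
  [2] λ.λ.λ.0

Answer: after 2 steps: λ.λ.λ.0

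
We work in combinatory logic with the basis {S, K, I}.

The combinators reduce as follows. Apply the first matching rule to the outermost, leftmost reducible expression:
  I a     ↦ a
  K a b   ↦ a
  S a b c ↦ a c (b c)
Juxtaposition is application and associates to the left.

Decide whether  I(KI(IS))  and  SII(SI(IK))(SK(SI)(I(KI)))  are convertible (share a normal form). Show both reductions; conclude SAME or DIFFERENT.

Term A:
  start: I(KI(IS))
  step 1: KI(IS)
  step 2: I

Term B:
  start: SII(SI(IK))(SK(SI)(I(KI)))
  step 1: I(SI(IK))(I(SI(IK)))(SK(SI)(I(KI)))
  step 2: SI(IK)(I(SI(IK)))(SK(SI)(I(KI)))
  step 3: I(I(SI(IK)))(IK(I(SI(IK))))(SK(SI)(I(KI)))
  step 4: I(SI(IK))(IK(I(SI(IK))))(SK(SI)(I(KI)))
  step 5: SI(IK)(IK(I(SI(IK))))(SK(SI)(I(KI)))
  step 6: I(IK(I(SI(IK))))(IK(IK(I(SI(IK)))))(SK(SI)(I(KI)))
  step 7: IK(I(SI(IK)))(IK(IK(I(SI(IK)))))(SK(SI)(I(KI)))
  step 8: K(I(SI(IK)))(IK(IK(I(SI(IK)))))(SK(SI)(I(KI)))
  step 9: I(SI(IK))(SK(SI)(I(KI)))
  step 10: SI(IK)(SK(SI)(I(KI)))
  step 11: I(SK(SI)(I(KI)))(IK(SK(SI)(I(KI))))
  step 12: SK(SI)(I(KI))(IK(SK(SI)(I(KI))))
  step 13: K(I(KI))(SI(I(KI)))(IK(SK(SI)(I(KI))))
  step 14: I(KI)(IK(SK(SI)(I(KI))))
  step 15: KI(IK(SK(SI)(I(KI))))
  step 16: I

Answer: SAME — A ⇓ I, B ⇓ I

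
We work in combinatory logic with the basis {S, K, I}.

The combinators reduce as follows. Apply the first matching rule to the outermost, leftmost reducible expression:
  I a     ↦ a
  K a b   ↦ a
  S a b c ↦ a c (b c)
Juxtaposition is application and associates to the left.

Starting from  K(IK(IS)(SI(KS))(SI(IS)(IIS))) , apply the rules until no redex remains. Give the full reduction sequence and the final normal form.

Answer: normal form = K(S(S(SS)))  (in 10 steps)

Derivation:
  start: K(IK(IS)(SI(KS))(SI(IS)(IIS)))
  →1  K(K(IS)(SI(KS))(SI(IS)(IIS)))
  →2  K(IS(SI(IS)(IIS)))
  →3  K(S(SI(IS)(IIS)))
  →4  K(S(I(IIS)(IS(IIS))))
  →5  K(S(IIS(IS(IIS))))
  →6  K(S(IS(IS(IIS))))
  →7  K(S(S(IS(IIS))))
  →8  K(S(S(S(IIS))))
  →9  K(S(S(S(IS))))
  →10  K(S(S(SS)))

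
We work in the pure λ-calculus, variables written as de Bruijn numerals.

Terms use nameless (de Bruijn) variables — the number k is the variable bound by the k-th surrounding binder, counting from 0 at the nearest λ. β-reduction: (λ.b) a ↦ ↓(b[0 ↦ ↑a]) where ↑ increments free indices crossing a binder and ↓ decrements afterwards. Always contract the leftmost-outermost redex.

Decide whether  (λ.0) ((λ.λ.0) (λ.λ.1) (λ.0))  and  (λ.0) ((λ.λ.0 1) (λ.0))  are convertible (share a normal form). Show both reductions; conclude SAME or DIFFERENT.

Answer: DIFFERENT — A ⇓ λ.0, B ⇓ λ.0 (λ.0)

Working:
Term A:
  start: (λ.0) ((λ.λ.0) (λ.λ.1) (λ.0))
  step 1: (λ.λ.0) (λ.λ.1) (λ.0)
  step 2: (λ.0) (λ.0)
  step 3: λ.0

Term B:
  start: (λ.0) ((λ.λ.0 1) (λ.0))
  step 1: (λ.λ.0 1) (λ.0)
  step 2: λ.0 (λ.0)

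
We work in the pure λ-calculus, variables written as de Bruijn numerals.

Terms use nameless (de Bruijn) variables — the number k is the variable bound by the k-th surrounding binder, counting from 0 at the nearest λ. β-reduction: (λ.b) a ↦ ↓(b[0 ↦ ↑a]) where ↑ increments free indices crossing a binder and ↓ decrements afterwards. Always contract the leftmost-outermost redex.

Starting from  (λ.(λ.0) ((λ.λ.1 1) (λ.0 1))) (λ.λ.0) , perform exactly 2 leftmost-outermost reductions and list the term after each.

Answer: after 2 steps: (λ.λ.1 1) (λ.0 (λ.λ.0))

Derivation:
  start: (λ.(λ.0) ((λ.λ.1 1) (λ.0 1))) (λ.λ.0)
  →1  (λ.0) ((λ.λ.1 1) (λ.0 (λ.λ.0)))
  →2  (λ.λ.1 1) (λ.0 (λ.λ.0))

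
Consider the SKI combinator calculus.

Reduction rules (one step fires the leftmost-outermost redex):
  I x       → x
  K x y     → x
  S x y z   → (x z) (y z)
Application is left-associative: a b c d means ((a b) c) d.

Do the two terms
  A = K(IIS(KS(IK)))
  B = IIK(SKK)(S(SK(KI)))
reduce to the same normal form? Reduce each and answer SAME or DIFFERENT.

Term A:
  start: K(IIS(KS(IK)))
  [1] K(IS(KS(IK)))
  [2] K(S(KS(IK)))
  [3] K(SS)

Term B:
  start: IIK(SKK)(S(SK(KI)))
  [1] IK(SKK)(S(SK(KI)))
  [2] K(SKK)(S(SK(KI)))
  [3] SKK

Answer: DIFFERENT — A ⇓ K(SS), B ⇓ SKK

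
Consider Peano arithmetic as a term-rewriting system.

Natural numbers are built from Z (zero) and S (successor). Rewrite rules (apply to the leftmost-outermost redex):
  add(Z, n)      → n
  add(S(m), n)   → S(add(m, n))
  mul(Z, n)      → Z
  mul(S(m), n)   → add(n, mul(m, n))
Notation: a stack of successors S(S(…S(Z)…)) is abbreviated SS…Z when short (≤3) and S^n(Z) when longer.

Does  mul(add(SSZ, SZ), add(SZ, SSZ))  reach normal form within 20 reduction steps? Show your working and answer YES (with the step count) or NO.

Answer: NO — after 20 steps the term is S(S(S(S(S(S(S(add(add(Z, SSZ), mul(Z, add(SZ, SSZ)))))))))), not yet normal

Reduction:
  start: mul(add(SSZ, SZ), add(SZ, SSZ))
  [1] mul(S(add(SZ, SZ)), add(SZ, SSZ))
  [2] add(add(SZ, SSZ), mul(add(SZ, SZ), add(SZ, SSZ)))
  [3] add(S(add(Z, SSZ)), mul(add(SZ, SZ), add(SZ, SSZ)))
  [4] S(add(add(Z, SSZ), mul(add(SZ, SZ), add(SZ, SSZ))))
  [5] S(add(SSZ, mul(add(SZ, SZ), add(SZ, SSZ))))
  [6] S(S(add(SZ, mul(add(SZ, SZ), add(SZ, SSZ)))))
  [7] S(S(S(add(Z, mul(add(SZ, SZ), add(SZ, SSZ))))))
  [8] S(S(S(mul(add(SZ, SZ), add(SZ, SSZ)))))
  [9] S(S(S(mul(S(add(Z, SZ)), add(SZ, SSZ)))))
  [10] S(S(S(add(add(SZ, SSZ), mul(add(Z, SZ), add(SZ, SSZ))))))
  [11] S(S(S(add(S(add(Z, SSZ)), mul(add(Z, SZ), add(SZ, SSZ))))))
  [12] S(S(S(S(add(add(Z, SSZ), mul(add(Z, SZ), add(SZ, SSZ)))))))
  [13] S(S(S(S(add(SSZ, mul(add(Z, SZ), add(SZ, SSZ)))))))
  [14] S(S(S(S(S(add(SZ, mul(add(Z, SZ), add(SZ, SSZ))))))))
  [15] S(S(S(S(S(S(add(Z, mul(add(Z, SZ), add(SZ, SSZ)))))))))
  [16] S(S(S(S(S(S(mul(add(Z, SZ), add(SZ, SSZ))))))))
  [17] S(S(S(S(S(S(mul(SZ, add(SZ, SSZ))))))))
  [18] S(S(S(S(S(S(add(add(SZ, SSZ), mul(Z, add(SZ, SSZ)))))))))
  [19] S(S(S(S(S(S(add(S(add(Z, SSZ)), mul(Z, add(SZ, SSZ)))))))))
  [20] S(S(S(S(S(S(S(add(add(Z, SSZ), mul(Z, add(SZ, SSZ))))))))))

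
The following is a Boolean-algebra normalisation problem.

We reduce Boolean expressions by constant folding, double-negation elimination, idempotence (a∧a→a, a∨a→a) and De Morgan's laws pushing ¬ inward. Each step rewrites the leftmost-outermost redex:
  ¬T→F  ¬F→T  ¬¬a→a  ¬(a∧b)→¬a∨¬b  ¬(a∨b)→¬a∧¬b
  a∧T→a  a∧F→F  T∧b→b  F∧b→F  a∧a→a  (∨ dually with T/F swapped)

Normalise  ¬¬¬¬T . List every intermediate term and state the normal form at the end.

  start: ¬¬¬¬T
  [1] ¬¬T
  [2] T

Answer: normal form = T  (in 2 steps)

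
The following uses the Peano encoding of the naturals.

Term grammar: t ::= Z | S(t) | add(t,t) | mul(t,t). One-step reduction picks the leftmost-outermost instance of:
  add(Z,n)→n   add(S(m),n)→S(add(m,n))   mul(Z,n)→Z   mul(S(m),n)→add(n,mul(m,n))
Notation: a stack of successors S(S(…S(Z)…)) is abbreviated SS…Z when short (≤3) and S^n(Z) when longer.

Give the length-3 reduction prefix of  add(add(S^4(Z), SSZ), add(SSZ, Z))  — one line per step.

  start: add(add(S^4(Z), SSZ), add(SSZ, Z))
  [1] add(S(add(SSSZ, SSZ)), add(SSZ, Z))
  [2] S(add(add(SSSZ, SSZ), add(SSZ, Z)))
  [3] S(add(S(add(SSZ, SSZ)), add(SSZ, Z)))

Answer: after 3 steps: S(add(S(add(SSZ, SSZ)), add(SSZ, Z)))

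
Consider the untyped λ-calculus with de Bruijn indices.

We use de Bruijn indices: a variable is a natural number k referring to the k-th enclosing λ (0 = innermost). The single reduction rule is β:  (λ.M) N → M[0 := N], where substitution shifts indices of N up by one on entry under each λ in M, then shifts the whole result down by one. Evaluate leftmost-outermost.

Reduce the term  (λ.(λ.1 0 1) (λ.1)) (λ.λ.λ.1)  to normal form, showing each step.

  start: (λ.(λ.1 0 1) (λ.1)) (λ.λ.λ.1)
  step 1: (λ.(λ.λ.λ.1) 0 (λ.λ.λ.1)) (λ.λ.λ.λ.1)
  step 2: (λ.λ.λ.1) (λ.λ.λ.λ.1) (λ.λ.λ.1)
  step 3: (λ.λ.1) (λ.λ.λ.1)
  step 4: λ.λ.λ.λ.1

Answer: normal form = λ.λ.λ.λ.1  (in 4 steps)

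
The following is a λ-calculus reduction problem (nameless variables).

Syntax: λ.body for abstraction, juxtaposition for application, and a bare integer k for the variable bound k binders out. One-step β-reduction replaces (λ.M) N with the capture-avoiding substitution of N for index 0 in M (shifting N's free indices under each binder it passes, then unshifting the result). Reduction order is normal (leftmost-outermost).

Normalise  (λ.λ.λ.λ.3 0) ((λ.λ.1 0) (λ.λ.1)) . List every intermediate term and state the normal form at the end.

  start: (λ.λ.λ.λ.3 0) ((λ.λ.1 0) (λ.λ.1))
  step 1: λ.λ.λ.(λ.λ.1 0) (λ.λ.1) 0
  step 2: λ.λ.λ.(λ.(λ.λ.1) 0) 0
  step 3: λ.λ.λ.(λ.λ.1) 0
  step 4: λ.λ.λ.λ.1

Answer: normal form = λ.λ.λ.λ.1  (in 4 steps)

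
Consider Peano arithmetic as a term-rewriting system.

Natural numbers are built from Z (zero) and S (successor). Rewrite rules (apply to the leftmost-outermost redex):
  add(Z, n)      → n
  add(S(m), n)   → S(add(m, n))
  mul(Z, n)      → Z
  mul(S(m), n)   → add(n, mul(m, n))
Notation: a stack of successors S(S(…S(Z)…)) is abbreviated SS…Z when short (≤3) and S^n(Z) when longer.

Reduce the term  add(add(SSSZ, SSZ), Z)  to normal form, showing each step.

  start: add(add(SSSZ, SSZ), Z)
  →1  add(S(add(SSZ, SSZ)), Z)
  →2  S(add(add(SSZ, SSZ), Z))
  →3  S(add(S(add(SZ, SSZ)), Z))
  →4  S(S(add(add(SZ, SSZ), Z)))
  →5  S(S(add(S(add(Z, SSZ)), Z)))
  →6  S(S(S(add(add(Z, SSZ), Z))))
  →7  S(S(S(add(SSZ, Z))))
  →8  S(S(S(S(add(SZ, Z)))))
  →9  S(S(S(S(S(add(Z, Z))))))
  →10  S^5(Z)

Answer: normal form = S^5(Z)  (in 10 steps)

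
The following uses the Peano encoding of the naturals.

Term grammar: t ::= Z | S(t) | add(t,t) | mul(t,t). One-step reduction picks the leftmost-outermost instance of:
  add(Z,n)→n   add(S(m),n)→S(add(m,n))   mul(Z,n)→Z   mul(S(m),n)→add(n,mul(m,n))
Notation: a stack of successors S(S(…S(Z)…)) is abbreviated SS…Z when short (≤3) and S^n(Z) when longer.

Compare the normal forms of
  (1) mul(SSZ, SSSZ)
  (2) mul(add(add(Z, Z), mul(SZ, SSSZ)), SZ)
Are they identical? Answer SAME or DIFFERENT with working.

Term A:
  start: mul(SSZ, SSSZ)
  →1  add(SSSZ, mul(SZ, SSSZ))
  →2  S(add(SSZ, mul(SZ, SSSZ)))
  →3  S(S(add(SZ, mul(SZ, SSSZ))))
  →4  S(S(S(add(Z, mul(SZ, SSSZ)))))
  →5  S(S(S(mul(SZ, SSSZ))))
  →6  S(S(S(add(SSSZ, mul(Z, SSSZ)))))
  →7  S(S(S(S(add(SSZ, mul(Z, SSSZ))))))
  →8  S(S(S(S(S(add(SZ, mul(Z, SSSZ)))))))
  →9  S(S(S(S(S(S(add(Z, mul(Z, SSSZ))))))))
  →10  S(S(S(S(S(S(mul(Z, SSSZ)))))))
  →11  S^6(Z)

Term B:
  start: mul(add(add(Z, Z), mul(SZ, SSSZ)), SZ)
  →1  mul(add(Z, mul(SZ, SSSZ)), SZ)
  →2  mul(mul(SZ, SSSZ), SZ)
  →3  mul(add(SSSZ, mul(Z, SSSZ)), SZ)
  →4  mul(S(add(SSZ, mul(Z, SSSZ))), SZ)
  →5  add(SZ, mul(add(SSZ, mul(Z, SSSZ)), SZ))
  →6  S(add(Z, mul(add(SSZ, mul(Z, SSSZ)), SZ)))
  →7  S(mul(add(SSZ, mul(Z, SSSZ)), SZ))
  →8  S(mul(S(add(SZ, mul(Z, SSSZ))), SZ))
  →9  S(add(SZ, mul(add(SZ, mul(Z, SSSZ)), SZ)))
  →10  S(S(add(Z, mul(add(SZ, mul(Z, SSSZ)), SZ))))
  →11  S(S(mul(add(SZ, mul(Z, SSSZ)), SZ)))
  →12  S(S(mul(S(add(Z, mul(Z, SSSZ))), SZ)))
  →13  S(S(add(SZ, mul(add(Z, mul(Z, SSSZ)), SZ))))
  →14  S(S(S(add(Z, mul(add(Z, mul(Z, SSSZ)), SZ)))))
  →15  S(S(S(mul(add(Z, mul(Z, SSSZ)), SZ))))
  →16  S(S(S(mul(mul(Z, SSSZ), SZ))))
  →17  S(S(S(mul(Z, SZ))))
  →18  SSSZ

Answer: DIFFERENT — A ⇓ S^6(Z), B ⇓ SSSZ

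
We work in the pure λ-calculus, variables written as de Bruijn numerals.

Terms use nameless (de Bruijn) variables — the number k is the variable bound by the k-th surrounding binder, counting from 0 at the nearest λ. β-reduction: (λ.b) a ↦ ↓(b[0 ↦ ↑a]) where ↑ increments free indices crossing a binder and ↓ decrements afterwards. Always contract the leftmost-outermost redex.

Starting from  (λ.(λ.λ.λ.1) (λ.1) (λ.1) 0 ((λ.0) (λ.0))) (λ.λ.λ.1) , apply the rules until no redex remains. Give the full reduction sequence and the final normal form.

Answer: normal form = λ.λ.λ.1  (in 5 steps)

Working:
  start: (λ.(λ.λ.λ.1) (λ.1) (λ.1) 0 ((λ.0) (λ.0))) (λ.λ.λ.1)
  step 1: (λ.λ.λ.1) (λ.λ.λ.λ.1) (λ.λ.λ.λ.1) (λ.λ.λ.1) ((λ.0) (λ.0))
  step 2: (λ.λ.1) (λ.λ.λ.λ.1) (λ.λ.λ.1) ((λ.0) (λ.0))
  step 3: (λ.λ.λ.λ.λ.1) (λ.λ.λ.1) ((λ.0) (λ.0))
  step 4: (λ.λ.λ.λ.1) ((λ.0) (λ.0))
  step 5: λ.λ.λ.1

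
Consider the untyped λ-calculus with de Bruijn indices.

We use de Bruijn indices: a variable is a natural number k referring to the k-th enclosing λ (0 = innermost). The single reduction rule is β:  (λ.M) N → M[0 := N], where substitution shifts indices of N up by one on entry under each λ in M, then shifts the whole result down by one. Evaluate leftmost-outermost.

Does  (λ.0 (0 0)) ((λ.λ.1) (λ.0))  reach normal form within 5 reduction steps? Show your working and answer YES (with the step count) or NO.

Answer: YES — reaches normal form λ.0 in 3 ≤ 5 steps

Working:
  start: (λ.0 (0 0)) ((λ.λ.1) (λ.0))
  [1] (λ.λ.1) (λ.0) ((λ.λ.1) (λ.0) ((λ.λ.1) (λ.0)))
  [2] (λ.λ.0) ((λ.λ.1) (λ.0) ((λ.λ.1) (λ.0)))
  [3] λ.0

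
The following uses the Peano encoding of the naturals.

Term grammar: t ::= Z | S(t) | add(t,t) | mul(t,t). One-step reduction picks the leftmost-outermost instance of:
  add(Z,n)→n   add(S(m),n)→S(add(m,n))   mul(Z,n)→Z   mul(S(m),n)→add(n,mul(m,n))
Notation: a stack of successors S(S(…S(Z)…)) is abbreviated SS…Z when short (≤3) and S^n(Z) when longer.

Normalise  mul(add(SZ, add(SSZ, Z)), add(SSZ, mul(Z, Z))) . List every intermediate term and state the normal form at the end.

Answer: normal form = S^6(Z)  (in 30 steps)

Derivation:
  start: mul(add(SZ, add(SSZ, Z)), add(SSZ, mul(Z, Z)))
  [1] mul(S(add(Z, add(SSZ, Z))), add(SSZ, mul(Z, Z)))
  [2] add(add(SSZ, mul(Z, Z)), mul(add(Z, add(SSZ, Z)), add(SSZ, mul(Z, Z))))
  [3] add(S(add(SZ, mul(Z, Z))), mul(add(Z, add(SSZ, Z)), add(SSZ, mul(Z, Z))))
  [4] S(add(add(SZ, mul(Z, Z)), mul(add(Z, add(SSZ, Z)), add(SSZ, mul(Z, Z)))))
  [5] S(add(S(add(Z, mul(Z, Z))), mul(add(Z, add(SSZ, Z)), add(SSZ, mul(Z, Z)))))
  [6] S(S(add(add(Z, mul(Z, Z)), mul(add(Z, add(SSZ, Z)), add(SSZ, mul(Z, Z))))))
  [7] S(S(add(mul(Z, Z), mul(add(Z, add(SSZ, Z)), add(SSZ, mul(Z, Z))))))
  [8] S(S(add(Z, mul(add(Z, add(SSZ, Z)), add(SSZ, mul(Z, Z))))))
  [9] S(S(mul(add(Z, add(SSZ, Z)), add(SSZ, mul(Z, Z)))))
  [10] S(S(mul(add(SSZ, Z), add(SSZ, mul(Z, Z)))))
  [11] S(S(mul(S(add(SZ, Z)), add(SSZ, mul(Z, Z)))))
  [12] S(S(add(add(SSZ, mul(Z, Z)), mul(add(SZ, Z), add(SSZ, mul(Z, Z))))))
  [13] S(S(add(S(add(SZ, mul(Z, Z))), mul(add(SZ, Z), add(SSZ, mul(Z, Z))))))
  [14] S(S(S(add(add(SZ, mul(Z, Z)), mul(add(SZ, Z), add(SSZ, mul(Z, Z)))))))
  [15] S(S(S(add(S(add(Z, mul(Z, Z))), mul(add(SZ, Z), add(SSZ, mul(Z, Z)))))))
  [16] S(S(S(S(add(add(Z, mul(Z, Z)), mul(add(SZ, Z), add(SSZ, mul(Z, Z))))))))
  [17] S(S(S(S(add(mul(Z, Z), mul(add(SZ, Z), add(SSZ, mul(Z, Z))))))))
  [18] S(S(S(S(add(Z, mul(add(SZ, Z), add(SSZ, mul(Z, Z))))))))
  [19] S(S(S(S(mul(add(SZ, Z), add(SSZ, mul(Z, Z)))))))
  [20] S(S(S(S(mul(S(add(Z, Z)), add(SSZ, mul(Z, Z)))))))
  [21] S(S(S(S(add(add(SSZ, mul(Z, Z)), mul(add(Z, Z), add(SSZ, mul(Z, Z))))))))
  [22] S(S(S(S(add(S(add(SZ, mul(Z, Z))), mul(add(Z, Z), add(SSZ, mul(Z, Z))))))))
  [23] S(S(S(S(S(add(add(SZ, mul(Z, Z)), mul(add(Z, Z), add(SSZ, mul(Z, Z)))))))))
  [24] S(S(S(S(S(add(S(add(Z, mul(Z, Z))), mul(add(Z, Z), add(SSZ, mul(Z, Z)))))))))
  [25] S(S(S(S(S(S(add(add(Z, mul(Z, Z)), mul(add(Z, Z), add(SSZ, mul(Z, Z))))))))))
  [26] S(S(S(S(S(S(add(mul(Z, Z), mul(add(Z, Z), add(SSZ, mul(Z, Z))))))))))
  [27] S(S(S(S(S(S(add(Z, mul(add(Z, Z), add(SSZ, mul(Z, Z))))))))))
  [28] S(S(S(S(S(S(mul(add(Z, Z), add(SSZ, mul(Z, Z)))))))))
  [29] S(S(S(S(S(S(mul(Z, add(SSZ, mul(Z, Z)))))))))
  [30] S^6(Z)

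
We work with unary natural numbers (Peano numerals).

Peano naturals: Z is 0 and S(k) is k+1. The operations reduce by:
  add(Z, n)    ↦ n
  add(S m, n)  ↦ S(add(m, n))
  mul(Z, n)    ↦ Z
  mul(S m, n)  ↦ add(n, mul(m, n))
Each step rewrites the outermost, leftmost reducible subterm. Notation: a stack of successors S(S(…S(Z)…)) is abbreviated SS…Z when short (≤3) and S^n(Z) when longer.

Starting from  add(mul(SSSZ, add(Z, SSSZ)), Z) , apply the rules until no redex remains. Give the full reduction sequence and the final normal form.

Answer: normal form = S^9(Z)  (in 29 steps)

Working:
  start: add(mul(SSSZ, add(Z, SSSZ)), Z)
  →1  add(add(add(Z, SSSZ), mul(SSZ, add(Z, SSSZ))), Z)
  →2  add(add(SSSZ, mul(SSZ, add(Z, SSSZ))), Z)
  →3  add(S(add(SSZ, mul(SSZ, add(Z, SSSZ)))), Z)
  →4  S(add(add(SSZ, mul(SSZ, add(Z, SSSZ))), Z))
  →5  S(add(S(add(SZ, mul(SSZ, add(Z, SSSZ)))), Z))
  →6  S(S(add(add(SZ, mul(SSZ, add(Z, SSSZ))), Z)))
  →7  S(S(add(S(add(Z, mul(SSZ, add(Z, SSSZ)))), Z)))
  →8  S(S(S(add(add(Z, mul(SSZ, add(Z, SSSZ))), Z))))
  →9  S(S(S(add(mul(SSZ, add(Z, SSSZ)), Z))))
  →10  S(S(S(add(add(add(Z, SSSZ), mul(SZ, add(Z, SSSZ))), Z))))
  →11  S(S(S(add(add(SSSZ, mul(SZ, add(Z, SSSZ))), Z))))
  →12  S(S(S(add(S(add(SSZ, mul(SZ, add(Z, SSSZ)))), Z))))
  →13  S(S(S(S(add(add(SSZ, mul(SZ, add(Z, SSSZ))), Z)))))
  →14  S(S(S(S(add(S(add(SZ, mul(SZ, add(Z, SSSZ)))), Z)))))
  →15  S(S(S(S(S(add(add(SZ, mul(SZ, add(Z, SSSZ))), Z))))))
  →16  S(S(S(S(S(add(S(add(Z, mul(SZ, add(Z, SSSZ)))), Z))))))
  →17  S(S(S(S(S(S(add(add(Z, mul(SZ, add(Z, SSSZ))), Z)))))))
  →18  S(S(S(S(S(S(add(mul(SZ, add(Z, SSSZ)), Z)))))))
  →19  S(S(S(S(S(S(add(add(add(Z, SSSZ), mul(Z, add(Z, SSSZ))), Z)))))))
  →20  S(S(S(S(S(S(add(add(SSSZ, mul(Z, add(Z, SSSZ))), Z)))))))
  →21  S(S(S(S(S(S(add(S(add(SSZ, mul(Z, add(Z, SSSZ)))), Z)))))))
  →22  S(S(S(S(S(S(S(add(add(SSZ, mul(Z, add(Z, SSSZ))), Z))))))))
  →23  S(S(S(S(S(S(S(add(S(add(SZ, mul(Z, add(Z, SSSZ)))), Z))))))))
  →24  S(S(S(S(S(S(S(S(add(add(SZ, mul(Z, add(Z, SSSZ))), Z)))))))))
  →25  S(S(S(S(S(S(S(S(add(S(add(Z, mul(Z, add(Z, SSSZ)))), Z)))))))))
  →26  S(S(S(S(S(S(S(S(S(add(add(Z, mul(Z, add(Z, SSSZ))), Z))))))))))
  →27  S(S(S(S(S(S(S(S(S(add(mul(Z, add(Z, SSSZ)), Z))))))))))
  →28  S(S(S(S(S(S(S(S(S(add(Z, Z))))))))))
  →29  S^9(Z)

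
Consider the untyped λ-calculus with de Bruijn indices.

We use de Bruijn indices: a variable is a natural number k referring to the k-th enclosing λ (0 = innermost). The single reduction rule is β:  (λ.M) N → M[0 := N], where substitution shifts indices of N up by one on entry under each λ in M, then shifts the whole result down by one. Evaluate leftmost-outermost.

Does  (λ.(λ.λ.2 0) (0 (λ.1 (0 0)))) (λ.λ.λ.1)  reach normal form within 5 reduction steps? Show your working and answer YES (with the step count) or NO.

  start: (λ.(λ.λ.2 0) (0 (λ.1 (0 0)))) (λ.λ.λ.1)
  →1  (λ.λ.(λ.λ.λ.1) 0) ((λ.λ.λ.1) (λ.(λ.λ.λ.1) (0 0)))
  →2  λ.(λ.λ.λ.1) 0
  →3  λ.λ.λ.1

Answer: YES — reaches normal form λ.λ.λ.1 in 3 ≤ 5 steps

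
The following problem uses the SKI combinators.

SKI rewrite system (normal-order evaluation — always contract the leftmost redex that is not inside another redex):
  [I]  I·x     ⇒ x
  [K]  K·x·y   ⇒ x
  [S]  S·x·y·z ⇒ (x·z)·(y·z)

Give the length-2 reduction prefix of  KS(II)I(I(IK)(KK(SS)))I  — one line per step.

  start: KS(II)I(I(IK)(KK(SS)))I
  →1  SI(I(IK)(KK(SS)))I
  →2  II(I(IK)(KK(SS))I)

Answer: after 2 steps: II(I(IK)(KK(SS))I)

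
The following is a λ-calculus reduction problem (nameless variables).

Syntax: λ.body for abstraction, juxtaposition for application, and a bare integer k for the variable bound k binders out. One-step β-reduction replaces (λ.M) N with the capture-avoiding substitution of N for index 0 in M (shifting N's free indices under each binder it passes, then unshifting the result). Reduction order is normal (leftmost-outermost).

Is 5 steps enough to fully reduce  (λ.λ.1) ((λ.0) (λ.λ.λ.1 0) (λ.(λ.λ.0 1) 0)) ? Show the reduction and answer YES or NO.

Answer: YES — reaches normal form λ.λ.λ.1 0 in 3 ≤ 5 steps

Reduction:
  start: (λ.λ.1) ((λ.0) (λ.λ.λ.1 0) (λ.(λ.λ.0 1) 0))
  [1] λ.(λ.0) (λ.λ.λ.1 0) (λ.(λ.λ.0 1) 0)
  [2] λ.(λ.λ.λ.1 0) (λ.(λ.λ.0 1) 0)
  [3] λ.λ.λ.1 0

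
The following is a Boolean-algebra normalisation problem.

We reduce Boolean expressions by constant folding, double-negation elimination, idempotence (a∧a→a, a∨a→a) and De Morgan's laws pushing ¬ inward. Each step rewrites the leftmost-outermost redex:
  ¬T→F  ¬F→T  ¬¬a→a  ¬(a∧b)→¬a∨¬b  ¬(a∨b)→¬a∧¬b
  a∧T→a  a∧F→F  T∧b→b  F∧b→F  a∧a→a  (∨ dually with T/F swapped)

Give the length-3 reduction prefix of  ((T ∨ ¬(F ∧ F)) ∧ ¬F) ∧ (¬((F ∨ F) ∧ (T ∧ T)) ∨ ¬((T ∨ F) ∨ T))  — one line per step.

Answer: after 3 steps: T ∧ (¬((F ∨ F) ∧ (T ∧ T)) ∨ ¬((T ∨ F) ∨ T))

Reduction:
  start: ((T ∨ ¬(F ∧ F)) ∧ ¬F) ∧ (¬((F ∨ F) ∧ (T ∧ T)) ∨ ¬((T ∨ F) ∨ T))
  →1  (T ∧ ¬F) ∧ (¬((F ∨ F) ∧ (T ∧ T)) ∨ ¬((T ∨ F) ∨ T))
  →2  ¬F ∧ (¬((F ∨ F) ∧ (T ∧ T)) ∨ ¬((T ∨ F) ∨ T))
  →3  T ∧ (¬((F ∨ F) ∧ (T ∧ T)) ∨ ¬((T ∨ F) ∨ T))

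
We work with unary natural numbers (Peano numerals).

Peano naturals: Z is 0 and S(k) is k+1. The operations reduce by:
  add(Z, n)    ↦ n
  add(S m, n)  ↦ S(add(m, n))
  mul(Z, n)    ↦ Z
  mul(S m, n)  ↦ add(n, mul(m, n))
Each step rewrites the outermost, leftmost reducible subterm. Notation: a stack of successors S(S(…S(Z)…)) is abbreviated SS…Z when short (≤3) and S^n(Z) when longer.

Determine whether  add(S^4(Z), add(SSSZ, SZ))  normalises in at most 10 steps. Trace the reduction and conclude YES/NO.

  start: add(S^4(Z), add(SSSZ, SZ))
  →1  S(add(SSSZ, add(SSSZ, SZ)))
  →2  S(S(add(SSZ, add(SSSZ, SZ))))
  →3  S(S(S(add(SZ, add(SSSZ, SZ)))))
  →4  S(S(S(S(add(Z, add(SSSZ, SZ))))))
  →5  S(S(S(S(add(SSSZ, SZ)))))
  →6  S(S(S(S(S(add(SSZ, SZ))))))
  →7  S(S(S(S(S(S(add(SZ, SZ)))))))
  →8  S(S(S(S(S(S(S(add(Z, SZ))))))))
  →9  S^8(Z)

Answer: YES — reaches normal form S^8(Z) in 9 ≤ 10 steps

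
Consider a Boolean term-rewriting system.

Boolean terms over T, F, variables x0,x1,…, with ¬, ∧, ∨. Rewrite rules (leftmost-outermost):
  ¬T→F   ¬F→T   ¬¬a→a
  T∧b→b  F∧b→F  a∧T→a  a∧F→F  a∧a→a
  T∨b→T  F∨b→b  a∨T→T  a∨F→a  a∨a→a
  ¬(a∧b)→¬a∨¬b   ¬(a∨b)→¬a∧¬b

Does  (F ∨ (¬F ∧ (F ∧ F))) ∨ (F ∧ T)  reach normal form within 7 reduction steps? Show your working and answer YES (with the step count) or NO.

  start: (F ∨ (¬F ∧ (F ∧ F))) ∨ (F ∧ T)
  [1] (¬F ∧ (F ∧ F)) ∨ (F ∧ T)
  [2] (T ∧ (F ∧ F)) ∨ (F ∧ T)
  [3] (F ∧ F) ∨ (F ∧ T)
  [4] F ∨ (F ∧ T)
  [5] F ∧ T
  [6] F

Answer: YES — reaches normal form F in 6 ≤ 7 steps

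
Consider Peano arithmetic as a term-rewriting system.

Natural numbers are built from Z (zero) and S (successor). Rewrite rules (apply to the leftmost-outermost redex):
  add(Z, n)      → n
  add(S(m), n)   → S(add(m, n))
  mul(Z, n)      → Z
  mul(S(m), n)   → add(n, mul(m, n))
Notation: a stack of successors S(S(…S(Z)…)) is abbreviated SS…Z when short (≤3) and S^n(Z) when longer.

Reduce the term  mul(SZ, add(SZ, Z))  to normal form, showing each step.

  start: mul(SZ, add(SZ, Z))
  step 1: add(add(SZ, Z), mul(Z, add(SZ, Z)))
  step 2: add(S(add(Z, Z)), mul(Z, add(SZ, Z)))
  step 3: S(add(add(Z, Z), mul(Z, add(SZ, Z))))
  step 4: S(add(Z, mul(Z, add(SZ, Z))))
  step 5: S(mul(Z, add(SZ, Z)))
  step 6: SZ

Answer: normal form = SZ  (in 6 steps)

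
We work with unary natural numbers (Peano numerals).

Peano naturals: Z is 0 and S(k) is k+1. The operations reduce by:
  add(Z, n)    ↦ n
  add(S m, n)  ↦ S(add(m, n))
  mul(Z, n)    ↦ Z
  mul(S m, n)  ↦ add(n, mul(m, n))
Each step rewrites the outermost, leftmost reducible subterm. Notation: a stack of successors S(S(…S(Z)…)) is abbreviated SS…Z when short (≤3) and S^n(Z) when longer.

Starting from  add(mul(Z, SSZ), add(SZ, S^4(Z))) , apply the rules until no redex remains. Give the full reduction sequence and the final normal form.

Answer: normal form = S^5(Z)  (in 4 steps)

Working:
  start: add(mul(Z, SSZ), add(SZ, S^4(Z)))
  step 1: add(Z, add(SZ, S^4(Z)))
  step 2: add(SZ, S^4(Z))
  step 3: S(add(Z, S^4(Z)))
  step 4: S^5(Z)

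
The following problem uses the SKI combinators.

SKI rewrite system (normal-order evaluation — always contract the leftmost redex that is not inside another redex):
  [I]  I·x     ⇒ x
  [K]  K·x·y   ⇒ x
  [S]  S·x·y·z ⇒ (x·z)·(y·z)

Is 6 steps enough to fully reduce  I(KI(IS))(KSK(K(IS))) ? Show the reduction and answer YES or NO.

Answer: YES — reaches normal form S(KS) in 5 ≤ 6 steps

Derivation:
  start: I(KI(IS))(KSK(K(IS)))
  →1  KI(IS)(KSK(K(IS)))
  →2  I(KSK(K(IS)))
  →3  KSK(K(IS))
  →4  S(K(IS))
  →5  S(KS)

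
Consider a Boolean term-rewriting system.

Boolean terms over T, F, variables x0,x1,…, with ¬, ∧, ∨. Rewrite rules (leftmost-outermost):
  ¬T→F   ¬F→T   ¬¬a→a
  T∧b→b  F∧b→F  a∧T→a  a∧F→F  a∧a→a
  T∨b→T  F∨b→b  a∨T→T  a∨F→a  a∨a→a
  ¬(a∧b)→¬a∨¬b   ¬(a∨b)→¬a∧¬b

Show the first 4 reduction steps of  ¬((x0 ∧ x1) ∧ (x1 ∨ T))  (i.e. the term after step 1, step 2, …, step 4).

  start: ¬((x0 ∧ x1) ∧ (x1 ∨ T))
  step 1: ¬(x0 ∧ x1) ∨ ¬(x1 ∨ T)
  step 2: (¬x0 ∨ ¬x1) ∨ ¬(x1 ∨ T)
  step 3: (¬x0 ∨ ¬x1) ∨ (¬x1 ∧ ¬T)
  step 4: (¬x0 ∨ ¬x1) ∨ (¬x1 ∧ F)

Answer: after 4 steps: (¬x0 ∨ ¬x1) ∨ (¬x1 ∧ F)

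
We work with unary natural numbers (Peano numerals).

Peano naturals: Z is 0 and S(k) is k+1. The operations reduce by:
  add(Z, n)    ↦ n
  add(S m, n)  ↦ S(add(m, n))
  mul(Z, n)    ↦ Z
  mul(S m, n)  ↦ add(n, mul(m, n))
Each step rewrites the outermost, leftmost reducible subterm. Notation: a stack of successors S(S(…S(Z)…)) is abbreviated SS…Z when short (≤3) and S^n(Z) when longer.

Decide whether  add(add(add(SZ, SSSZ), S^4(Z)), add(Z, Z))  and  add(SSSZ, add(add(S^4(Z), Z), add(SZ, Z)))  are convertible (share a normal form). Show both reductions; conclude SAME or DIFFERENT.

Answer: SAME — A ⇓ S^8(Z), B ⇓ S^8(Z)

Reduction:
Term A:
  start: add(add(add(SZ, SSSZ), S^4(Z)), add(Z, Z))
  →1  add(add(S(add(Z, SSSZ)), S^4(Z)), add(Z, Z))
  →2  add(S(add(add(Z, SSSZ), S^4(Z))), add(Z, Z))
  →3  S(add(add(add(Z, SSSZ), S^4(Z)), add(Z, Z)))
  →4  S(add(add(SSSZ, S^4(Z)), add(Z, Z)))
  →5  S(add(S(add(SSZ, S^4(Z))), add(Z, Z)))
  →6  S(S(add(add(SSZ, S^4(Z)), add(Z, Z))))
  →7  S(S(add(S(add(SZ, S^4(Z))), add(Z, Z))))
  →8  S(S(S(add(add(SZ, S^4(Z)), add(Z, Z)))))
  →9  S(S(S(add(S(add(Z, S^4(Z))), add(Z, Z)))))
  →10  S(S(S(S(add(add(Z, S^4(Z)), add(Z, Z))))))
  →11  S(S(S(S(add(S^4(Z), add(Z, Z))))))
  →12  S(S(S(S(S(add(SSSZ, add(Z, Z)))))))
  →13  S(S(S(S(S(S(add(SSZ, add(Z, Z))))))))
  →14  S(S(S(S(S(S(S(add(SZ, add(Z, Z)))))))))
  →15  S(S(S(S(S(S(S(S(add(Z, add(Z, Z))))))))))
  →16  S(S(S(S(S(S(S(S(add(Z, Z)))))))))
  →17  S^8(Z)

Term B:
  start: add(SSSZ, add(add(S^4(Z), Z), add(SZ, Z)))
  →1  S(add(SSZ, add(add(S^4(Z), Z), add(SZ, Z))))
  →2  S(S(add(SZ, add(add(S^4(Z), Z), add(SZ, Z)))))
  →3  S(S(S(add(Z, add(add(S^4(Z), Z), add(SZ, Z))))))
  →4  S(S(S(add(add(S^4(Z), Z), add(SZ, Z)))))
  →5  S(S(S(add(S(add(SSSZ, Z)), add(SZ, Z)))))
  →6  S(S(S(S(add(add(SSSZ, Z), add(SZ, Z))))))
  →7  S(S(S(S(add(S(add(SSZ, Z)), add(SZ, Z))))))
  →8  S(S(S(S(S(add(add(SSZ, Z), add(SZ, Z)))))))
  →9  S(S(S(S(S(add(S(add(SZ, Z)), add(SZ, Z)))))))
  →10  S(S(S(S(S(S(add(add(SZ, Z), add(SZ, Z))))))))
  →11  S(S(S(S(S(S(add(S(add(Z, Z)), add(SZ, Z))))))))
  →12  S(S(S(S(S(S(S(add(add(Z, Z), add(SZ, Z)))))))))
  →13  S(S(S(S(S(S(S(add(Z, add(SZ, Z)))))))))
  →14  S(S(S(S(S(S(S(add(SZ, Z))))))))
  →15  S(S(S(S(S(S(S(S(add(Z, Z)))))))))
  →16  S^8(Z)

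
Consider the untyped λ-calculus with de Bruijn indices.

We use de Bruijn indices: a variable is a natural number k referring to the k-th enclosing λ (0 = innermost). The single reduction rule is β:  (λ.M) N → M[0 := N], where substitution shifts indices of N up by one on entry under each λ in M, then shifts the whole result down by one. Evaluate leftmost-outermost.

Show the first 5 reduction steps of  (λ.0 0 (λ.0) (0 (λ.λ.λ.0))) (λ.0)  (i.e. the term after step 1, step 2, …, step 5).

Answer: after 5 steps: λ.λ.λ.0

Derivation:
  start: (λ.0 0 (λ.0) (0 (λ.λ.λ.0))) (λ.0)
  →1  (λ.0) (λ.0) (λ.0) ((λ.0) (λ.λ.λ.0))
  →2  (λ.0) (λ.0) ((λ.0) (λ.λ.λ.0))
  →3  (λ.0) ((λ.0) (λ.λ.λ.0))
  →4  (λ.0) (λ.λ.λ.0)
  →5  λ.λ.λ.0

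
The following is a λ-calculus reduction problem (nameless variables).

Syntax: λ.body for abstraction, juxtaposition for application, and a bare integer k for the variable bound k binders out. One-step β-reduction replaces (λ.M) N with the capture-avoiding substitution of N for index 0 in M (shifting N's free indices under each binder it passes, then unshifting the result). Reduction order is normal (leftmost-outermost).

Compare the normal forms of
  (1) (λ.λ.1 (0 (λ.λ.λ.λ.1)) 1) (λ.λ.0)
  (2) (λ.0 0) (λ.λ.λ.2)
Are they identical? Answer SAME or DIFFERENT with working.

Term A:
  start: (λ.λ.1 (0 (λ.λ.λ.λ.1)) 1) (λ.λ.0)
  [1] λ.(λ.λ.0) (0 (λ.λ.λ.λ.1)) (λ.λ.0)
  [2] λ.(λ.0) (λ.λ.0)
  [3] λ.λ.λ.0

Term B:
  start: (λ.0 0) (λ.λ.λ.2)
  [1] (λ.λ.λ.2) (λ.λ.λ.2)
  [2] λ.λ.λ.λ.λ.2

Answer: DIFFERENT — A ⇓ λ.λ.λ.0, B ⇓ λ.λ.λ.λ.λ.2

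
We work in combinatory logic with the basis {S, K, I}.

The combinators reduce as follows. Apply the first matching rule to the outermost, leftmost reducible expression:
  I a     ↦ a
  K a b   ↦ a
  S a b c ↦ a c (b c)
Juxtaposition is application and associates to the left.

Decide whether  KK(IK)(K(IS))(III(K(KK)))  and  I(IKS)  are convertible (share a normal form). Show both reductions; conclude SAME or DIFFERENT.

Answer: SAME — A ⇓ KS, B ⇓ KS

Reduction:
Term A:
  start: KK(IK)(K(IS))(III(K(KK)))
  →1  K(K(IS))(III(K(KK)))
  →2  K(IS)
  →3  KS

Term B:
  start: I(IKS)
  →1  IKS
  →2  KS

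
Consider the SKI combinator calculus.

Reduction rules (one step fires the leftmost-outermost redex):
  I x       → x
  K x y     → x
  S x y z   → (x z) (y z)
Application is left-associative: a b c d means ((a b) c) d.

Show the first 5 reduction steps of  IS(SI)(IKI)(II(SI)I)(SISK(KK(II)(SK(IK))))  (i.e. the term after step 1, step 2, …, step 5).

  start: IS(SI)(IKI)(II(SI)I)(SISK(KK(II)(SK(IK))))
  →1  S(SI)(IKI)(II(SI)I)(SISK(KK(II)(SK(IK))))
  →2  SI(II(SI)I)(IKI(II(SI)I))(SISK(KK(II)(SK(IK))))
  →3  I(IKI(II(SI)I))(II(SI)I(IKI(II(SI)I)))(SISK(KK(II)(SK(IK))))
  →4  IKI(II(SI)I)(II(SI)I(IKI(II(SI)I)))(SISK(KK(II)(SK(IK))))
  →5  KI(II(SI)I)(II(SI)I(IKI(II(SI)I)))(SISK(KK(II)(SK(IK))))

Answer: after 5 steps: KI(II(SI)I)(II(SI)I(IKI(II(SI)I)))(SISK(KK(II)(SK(IK))))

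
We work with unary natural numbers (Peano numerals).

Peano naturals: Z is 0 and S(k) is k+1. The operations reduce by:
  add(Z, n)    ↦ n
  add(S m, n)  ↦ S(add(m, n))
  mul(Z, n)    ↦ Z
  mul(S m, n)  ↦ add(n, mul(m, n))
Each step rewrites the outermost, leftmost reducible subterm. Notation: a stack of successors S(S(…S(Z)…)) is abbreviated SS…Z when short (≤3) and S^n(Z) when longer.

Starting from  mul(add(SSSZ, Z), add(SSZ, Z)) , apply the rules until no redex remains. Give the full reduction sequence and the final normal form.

Answer: normal form = S^6(Z)  (in 26 steps)

Working:
  start: mul(add(SSSZ, Z), add(SSZ, Z))
  step 1: mul(S(add(SSZ, Z)), add(SSZ, Z))
  step 2: add(add(SSZ, Z), mul(add(SSZ, Z), add(SSZ, Z)))
  step 3: add(S(add(SZ, Z)), mul(add(SSZ, Z), add(SSZ, Z)))
  step 4: S(add(add(SZ, Z), mul(add(SSZ, Z), add(SSZ, Z))))
  step 5: S(add(S(add(Z, Z)), mul(add(SSZ, Z), add(SSZ, Z))))
  step 6: S(S(add(add(Z, Z), mul(add(SSZ, Z), add(SSZ, Z)))))
  step 7: S(S(add(Z, mul(add(SSZ, Z), add(SSZ, Z)))))
  step 8: S(S(mul(add(SSZ, Z), add(SSZ, Z))))
  step 9: S(S(mul(S(add(SZ, Z)), add(SSZ, Z))))
  step 10: S(S(add(add(SSZ, Z), mul(add(SZ, Z), add(SSZ, Z)))))
  step 11: S(S(add(S(add(SZ, Z)), mul(add(SZ, Z), add(SSZ, Z)))))
  step 12: S(S(S(add(add(SZ, Z), mul(add(SZ, Z), add(SSZ, Z))))))
  step 13: S(S(S(add(S(add(Z, Z)), mul(add(SZ, Z), add(SSZ, Z))))))
  step 14: S(S(S(S(add(add(Z, Z), mul(add(SZ, Z), add(SSZ, Z)))))))
  step 15: S(S(S(S(add(Z, mul(add(SZ, Z), add(SSZ, Z)))))))
  step 16: S(S(S(S(mul(add(SZ, Z), add(SSZ, Z))))))
  step 17: S(S(S(S(mul(S(add(Z, Z)), add(SSZ, Z))))))
  step 18: S(S(S(S(add(add(SSZ, Z), mul(add(Z, Z), add(SSZ, Z)))))))
  step 19: S(S(S(S(add(S(add(SZ, Z)), mul(add(Z, Z), add(SSZ, Z)))))))
  step 20: S(S(S(S(S(add(add(SZ, Z), mul(add(Z, Z), add(SSZ, Z))))))))
  step 21: S(S(S(S(S(add(S(add(Z, Z)), mul(add(Z, Z), add(SSZ, Z))))))))
  step 22: S(S(S(S(S(S(add(add(Z, Z), mul(add(Z, Z), add(SSZ, Z)))))))))
  step 23: S(S(S(S(S(S(add(Z, mul(add(Z, Z), add(SSZ, Z)))))))))
  step 24: S(S(S(S(S(S(mul(add(Z, Z), add(SSZ, Z))))))))
  step 25: S(S(S(S(S(S(mul(Z, add(SSZ, Z))))))))
  step 26: S^6(Z)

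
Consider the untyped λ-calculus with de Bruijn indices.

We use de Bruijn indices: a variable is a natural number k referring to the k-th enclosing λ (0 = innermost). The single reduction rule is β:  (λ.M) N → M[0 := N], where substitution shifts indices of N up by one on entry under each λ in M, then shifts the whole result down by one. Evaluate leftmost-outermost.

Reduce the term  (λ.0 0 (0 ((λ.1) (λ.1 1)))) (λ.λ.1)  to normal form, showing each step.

  start: (λ.0 0 (0 ((λ.1) (λ.1 1)))) (λ.λ.1)
  →1  (λ.λ.1) (λ.λ.1) ((λ.λ.1) ((λ.λ.λ.1) (λ.(λ.λ.1) (λ.λ.1))))
  →2  (λ.λ.λ.1) ((λ.λ.1) ((λ.λ.λ.1) (λ.(λ.λ.1) (λ.λ.1))))
  →3  λ.λ.1

Answer: normal form = λ.λ.1  (in 3 steps)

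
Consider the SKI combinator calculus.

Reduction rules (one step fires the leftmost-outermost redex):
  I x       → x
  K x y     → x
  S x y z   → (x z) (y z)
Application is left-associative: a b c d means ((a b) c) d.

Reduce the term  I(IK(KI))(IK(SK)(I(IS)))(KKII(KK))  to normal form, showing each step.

Answer: normal form = I  (in 4 steps)

Working:
  start: I(IK(KI))(IK(SK)(I(IS)))(KKII(KK))
  step 1: IK(KI)(IK(SK)(I(IS)))(KKII(KK))
  step 2: K(KI)(IK(SK)(I(IS)))(KKII(KK))
  step 3: KI(KKII(KK))
  step 4: I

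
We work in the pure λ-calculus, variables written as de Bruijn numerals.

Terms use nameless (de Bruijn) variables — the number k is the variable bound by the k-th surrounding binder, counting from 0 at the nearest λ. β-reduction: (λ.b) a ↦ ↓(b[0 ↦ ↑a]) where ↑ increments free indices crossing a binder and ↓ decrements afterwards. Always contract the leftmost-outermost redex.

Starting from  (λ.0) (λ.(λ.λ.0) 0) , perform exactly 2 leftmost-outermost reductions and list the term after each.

Answer: after 2 steps: λ.λ.0

Derivation:
  start: (λ.0) (λ.(λ.λ.0) 0)
  →1  λ.(λ.λ.0) 0
  →2  λ.λ.0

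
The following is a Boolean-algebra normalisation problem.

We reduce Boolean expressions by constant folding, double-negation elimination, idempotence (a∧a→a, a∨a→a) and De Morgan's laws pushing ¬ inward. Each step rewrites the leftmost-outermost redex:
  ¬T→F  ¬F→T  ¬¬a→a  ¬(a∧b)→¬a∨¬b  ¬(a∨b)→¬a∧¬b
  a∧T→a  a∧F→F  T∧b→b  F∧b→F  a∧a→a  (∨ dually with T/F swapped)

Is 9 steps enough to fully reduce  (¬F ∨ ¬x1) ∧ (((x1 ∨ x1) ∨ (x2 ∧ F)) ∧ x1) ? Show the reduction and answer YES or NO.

Answer: YES — reaches normal form x1 in 7 ≤ 9 steps

Derivation:
  start: (¬F ∨ ¬x1) ∧ (((x1 ∨ x1) ∨ (x2 ∧ F)) ∧ x1)
  step 1: (T ∨ ¬x1) ∧ (((x1 ∨ x1) ∨ (x2 ∧ F)) ∧ x1)
  step 2: T ∧ (((x1 ∨ x1) ∨ (x2 ∧ F)) ∧ x1)
  step 3: ((x1 ∨ x1) ∨ (x2 ∧ F)) ∧ x1
  step 4: (x1 ∨ (x2 ∧ F)) ∧ x1
  step 5: (x1 ∨ F) ∧ x1
  step 6: x1 ∧ x1
  step 7: x1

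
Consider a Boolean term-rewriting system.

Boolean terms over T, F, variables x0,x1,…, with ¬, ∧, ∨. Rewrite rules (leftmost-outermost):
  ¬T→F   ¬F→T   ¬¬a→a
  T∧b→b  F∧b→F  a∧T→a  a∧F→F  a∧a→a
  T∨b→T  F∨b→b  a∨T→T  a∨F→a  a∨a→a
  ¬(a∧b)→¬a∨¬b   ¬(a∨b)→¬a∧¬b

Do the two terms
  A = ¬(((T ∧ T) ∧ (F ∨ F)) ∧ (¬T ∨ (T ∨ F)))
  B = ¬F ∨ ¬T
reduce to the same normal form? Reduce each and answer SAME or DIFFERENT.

Term A:
  start: ¬(((T ∧ T) ∧ (F ∨ F)) ∧ (¬T ∨ (T ∨ F)))
  [1] ¬((T ∧ T) ∧ (F ∨ F)) ∨ ¬(¬T ∨ (T ∨ F))
  [2] (¬(T ∧ T) ∨ ¬(F ∨ F)) ∨ ¬(¬T ∨ (T ∨ F))
  [3] ((¬T ∨ ¬T) ∨ ¬(F ∨ F)) ∨ ¬(¬T ∨ (T ∨ F))
  [4] (¬T ∨ ¬(F ∨ F)) ∨ ¬(¬T ∨ (T ∨ F))
  [5] (F ∨ ¬(F ∨ F)) ∨ ¬(¬T ∨ (T ∨ F))
  [6] ¬(F ∨ F) ∨ ¬(¬T ∨ (T ∨ F))
  [7] (¬F ∧ ¬F) ∨ ¬(¬T ∨ (T ∨ F))
  [8] ¬F ∨ ¬(¬T ∨ (T ∨ F))
  [9] T ∨ ¬(¬T ∨ (T ∨ F))
  [10] T

Term B:
  start: ¬F ∨ ¬T
  [1] T ∨ ¬T
  [2] T

Answer: SAME — A ⇓ T, B ⇓ T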